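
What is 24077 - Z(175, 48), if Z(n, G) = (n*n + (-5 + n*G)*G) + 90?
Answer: -409598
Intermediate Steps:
Z(n, G) = 90 + n² + G*(-5 + G*n) (Z(n, G) = (n² + (-5 + G*n)*G) + 90 = (n² + G*(-5 + G*n)) + 90 = 90 + n² + G*(-5 + G*n))
24077 - Z(175, 48) = 24077 - (90 + 175² - 5*48 + 175*48²) = 24077 - (90 + 30625 - 240 + 175*2304) = 24077 - (90 + 30625 - 240 + 403200) = 24077 - 1*433675 = 24077 - 433675 = -409598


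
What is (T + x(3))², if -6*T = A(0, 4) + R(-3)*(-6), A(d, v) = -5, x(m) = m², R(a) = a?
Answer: 1681/36 ≈ 46.694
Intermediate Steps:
T = -13/6 (T = -(-5 - 3*(-6))/6 = -(-5 + 18)/6 = -⅙*13 = -13/6 ≈ -2.1667)
(T + x(3))² = (-13/6 + 3²)² = (-13/6 + 9)² = (41/6)² = 1681/36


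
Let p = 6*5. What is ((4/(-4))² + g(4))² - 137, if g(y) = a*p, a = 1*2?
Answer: 3584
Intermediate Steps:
p = 30
a = 2
g(y) = 60 (g(y) = 2*30 = 60)
((4/(-4))² + g(4))² - 137 = ((4/(-4))² + 60)² - 137 = ((4*(-¼))² + 60)² - 137 = ((-1)² + 60)² - 137 = (1 + 60)² - 137 = 61² - 137 = 3721 - 137 = 3584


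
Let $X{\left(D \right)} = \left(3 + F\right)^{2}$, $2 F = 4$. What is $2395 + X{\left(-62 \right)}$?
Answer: $2420$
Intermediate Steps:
$F = 2$ ($F = \frac{1}{2} \cdot 4 = 2$)
$X{\left(D \right)} = 25$ ($X{\left(D \right)} = \left(3 + 2\right)^{2} = 5^{2} = 25$)
$2395 + X{\left(-62 \right)} = 2395 + 25 = 2420$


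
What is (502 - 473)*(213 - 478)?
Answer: -7685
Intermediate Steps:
(502 - 473)*(213 - 478) = 29*(-265) = -7685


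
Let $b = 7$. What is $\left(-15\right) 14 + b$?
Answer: $-203$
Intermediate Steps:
$\left(-15\right) 14 + b = \left(-15\right) 14 + 7 = -210 + 7 = -203$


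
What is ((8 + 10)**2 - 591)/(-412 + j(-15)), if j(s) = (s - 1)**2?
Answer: 89/52 ≈ 1.7115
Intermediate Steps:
j(s) = (-1 + s)**2
((8 + 10)**2 - 591)/(-412 + j(-15)) = ((8 + 10)**2 - 591)/(-412 + (-1 - 15)**2) = (18**2 - 591)/(-412 + (-16)**2) = (324 - 591)/(-412 + 256) = -267/(-156) = -267*(-1/156) = 89/52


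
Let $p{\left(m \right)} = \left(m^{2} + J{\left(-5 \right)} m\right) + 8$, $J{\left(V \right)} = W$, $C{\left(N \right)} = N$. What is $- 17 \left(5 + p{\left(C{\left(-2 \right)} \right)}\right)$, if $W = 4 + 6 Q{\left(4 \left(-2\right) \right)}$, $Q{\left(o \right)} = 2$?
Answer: $255$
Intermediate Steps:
$W = 16$ ($W = 4 + 6 \cdot 2 = 4 + 12 = 16$)
$J{\left(V \right)} = 16$
$p{\left(m \right)} = 8 + m^{2} + 16 m$ ($p{\left(m \right)} = \left(m^{2} + 16 m\right) + 8 = 8 + m^{2} + 16 m$)
$- 17 \left(5 + p{\left(C{\left(-2 \right)} \right)}\right) = - 17 \left(5 + \left(8 + \left(-2\right)^{2} + 16 \left(-2\right)\right)\right) = - 17 \left(5 + \left(8 + 4 - 32\right)\right) = - 17 \left(5 - 20\right) = \left(-17\right) \left(-15\right) = 255$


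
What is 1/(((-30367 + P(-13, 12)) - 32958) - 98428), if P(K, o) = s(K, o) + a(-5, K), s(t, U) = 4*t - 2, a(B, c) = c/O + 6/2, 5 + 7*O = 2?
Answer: -3/485321 ≈ -6.1815e-6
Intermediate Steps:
O = -3/7 (O = -5/7 + (⅐)*2 = -5/7 + 2/7 = -3/7 ≈ -0.42857)
a(B, c) = 3 - 7*c/3 (a(B, c) = c/(-3/7) + 6/2 = c*(-7/3) + 6*(½) = -7*c/3 + 3 = 3 - 7*c/3)
s(t, U) = -2 + 4*t
P(K, o) = 1 + 5*K/3 (P(K, o) = (-2 + 4*K) + (3 - 7*K/3) = 1 + 5*K/3)
1/(((-30367 + P(-13, 12)) - 32958) - 98428) = 1/(((-30367 + (1 + (5/3)*(-13))) - 32958) - 98428) = 1/(((-30367 + (1 - 65/3)) - 32958) - 98428) = 1/(((-30367 - 62/3) - 32958) - 98428) = 1/((-91163/3 - 32958) - 98428) = 1/(-190037/3 - 98428) = 1/(-485321/3) = -3/485321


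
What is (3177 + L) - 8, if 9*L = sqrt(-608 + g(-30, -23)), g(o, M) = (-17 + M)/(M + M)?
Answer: 3169 + 2*I*sqrt(80293)/207 ≈ 3169.0 + 2.7378*I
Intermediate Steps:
g(o, M) = (-17 + M)/(2*M) (g(o, M) = (-17 + M)/((2*M)) = (-17 + M)*(1/(2*M)) = (-17 + M)/(2*M))
L = 2*I*sqrt(80293)/207 (L = sqrt(-608 + (1/2)*(-17 - 23)/(-23))/9 = sqrt(-608 + (1/2)*(-1/23)*(-40))/9 = sqrt(-608 + 20/23)/9 = sqrt(-13964/23)/9 = (2*I*sqrt(80293)/23)/9 = 2*I*sqrt(80293)/207 ≈ 2.7378*I)
(3177 + L) - 8 = (3177 + 2*I*sqrt(80293)/207) - 8 = 3169 + 2*I*sqrt(80293)/207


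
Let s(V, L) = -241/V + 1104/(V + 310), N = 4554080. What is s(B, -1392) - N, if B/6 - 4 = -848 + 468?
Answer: -9996607369859/2195088 ≈ -4.5541e+6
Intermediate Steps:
B = -2256 (B = 24 + 6*(-848 + 468) = 24 + 6*(-380) = 24 - 2280 = -2256)
s(V, L) = -241/V + 1104/(310 + V)
s(B, -1392) - N = (-74710 + 863*(-2256))/((-2256)*(310 - 2256)) - 1*4554080 = -1/2256*(-74710 - 1946928)/(-1946) - 4554080 = -1/2256*(-1/1946)*(-2021638) - 4554080 = -1010819/2195088 - 4554080 = -9996607369859/2195088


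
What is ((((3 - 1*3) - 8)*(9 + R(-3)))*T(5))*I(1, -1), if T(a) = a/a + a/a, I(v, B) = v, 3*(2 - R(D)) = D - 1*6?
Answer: -224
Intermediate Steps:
R(D) = 4 - D/3 (R(D) = 2 - (D - 1*6)/3 = 2 - (D - 6)/3 = 2 - (-6 + D)/3 = 2 + (2 - D/3) = 4 - D/3)
T(a) = 2 (T(a) = 1 + 1 = 2)
((((3 - 1*3) - 8)*(9 + R(-3)))*T(5))*I(1, -1) = ((((3 - 1*3) - 8)*(9 + (4 - ⅓*(-3))))*2)*1 = ((((3 - 3) - 8)*(9 + (4 + 1)))*2)*1 = (((0 - 8)*(9 + 5))*2)*1 = (-8*14*2)*1 = -112*2*1 = -224*1 = -224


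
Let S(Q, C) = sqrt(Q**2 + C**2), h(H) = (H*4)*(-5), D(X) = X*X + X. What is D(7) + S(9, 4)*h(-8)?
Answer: 56 + 160*sqrt(97) ≈ 1631.8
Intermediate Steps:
D(X) = X + X**2 (D(X) = X**2 + X = X + X**2)
h(H) = -20*H (h(H) = (4*H)*(-5) = -20*H)
S(Q, C) = sqrt(C**2 + Q**2)
D(7) + S(9, 4)*h(-8) = 7*(1 + 7) + sqrt(4**2 + 9**2)*(-20*(-8)) = 7*8 + sqrt(16 + 81)*160 = 56 + sqrt(97)*160 = 56 + 160*sqrt(97)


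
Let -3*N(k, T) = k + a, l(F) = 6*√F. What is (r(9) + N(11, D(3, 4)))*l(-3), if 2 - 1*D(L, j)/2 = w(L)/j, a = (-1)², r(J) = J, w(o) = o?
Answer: 30*I*√3 ≈ 51.962*I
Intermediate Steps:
a = 1
D(L, j) = 4 - 2*L/j
N(k, T) = -⅓ - k/3 (N(k, T) = -(k + 1)/3 = -(1 + k)/3 = -⅓ - k/3)
(r(9) + N(11, D(3, 4)))*l(-3) = (9 + (-⅓ - ⅓*11))*(6*√(-3)) = (9 + (-⅓ - 11/3))*(6*(I*√3)) = (9 - 4)*(6*I*√3) = 5*(6*I*√3) = 30*I*√3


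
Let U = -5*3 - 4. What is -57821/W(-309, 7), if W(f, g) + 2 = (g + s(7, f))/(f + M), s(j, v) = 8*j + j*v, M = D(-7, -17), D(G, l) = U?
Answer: -4741322/361 ≈ -13134.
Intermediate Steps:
U = -19 (U = -15 - 4 = -19)
D(G, l) = -19
M = -19
W(f, g) = -2 + (56 + g + 7*f)/(-19 + f) (W(f, g) = -2 + (g + 7*(8 + f))/(f - 19) = -2 + (g + (56 + 7*f))/(-19 + f) = -2 + (56 + g + 7*f)/(-19 + f))
-57821/W(-309, 7) = -57821*(-19 - 309)/(94 + 7 + 5*(-309)) = -57821*(-328/(94 + 7 - 1545)) = -57821/((-1/328*(-1444))) = -57821/361/82 = -57821*82/361 = -4741322/361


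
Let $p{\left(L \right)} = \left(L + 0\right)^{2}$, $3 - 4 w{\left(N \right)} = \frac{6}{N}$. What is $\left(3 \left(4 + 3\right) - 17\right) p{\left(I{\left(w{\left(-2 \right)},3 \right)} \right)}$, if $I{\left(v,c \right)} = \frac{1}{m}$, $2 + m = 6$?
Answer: $\frac{1}{4} \approx 0.25$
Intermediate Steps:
$m = 4$ ($m = -2 + 6 = 4$)
$w{\left(N \right)} = \frac{3}{4} - \frac{3}{2 N}$ ($w{\left(N \right)} = \frac{3}{4} - \frac{6 \frac{1}{N}}{4} = \frac{3}{4} - \frac{3}{2 N}$)
$I{\left(v,c \right)} = \frac{1}{4}$
$p{\left(L \right)} = L^{2}$
$\left(3 \left(4 + 3\right) - 17\right) p{\left(I{\left(w{\left(-2 \right)},3 \right)} \right)} = \frac{3 \left(4 + 3\right) - 17}{16} = \left(3 \cdot 7 - 17\right) \frac{1}{16} = \left(21 - 17\right) \frac{1}{16} = 4 \cdot \frac{1}{16} = \frac{1}{4}$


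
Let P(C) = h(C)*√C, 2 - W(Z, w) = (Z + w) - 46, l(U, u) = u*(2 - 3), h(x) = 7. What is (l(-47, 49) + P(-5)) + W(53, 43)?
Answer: -97 + 7*I*√5 ≈ -97.0 + 15.652*I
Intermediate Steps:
l(U, u) = -u (l(U, u) = u*(-1) = -u)
W(Z, w) = 48 - Z - w (W(Z, w) = 2 - ((Z + w) - 46) = 2 - (-46 + Z + w) = 2 + (46 - Z - w) = 48 - Z - w)
P(C) = 7*√C
(l(-47, 49) + P(-5)) + W(53, 43) = (-1*49 + 7*√(-5)) + (48 - 1*53 - 1*43) = (-49 + 7*(I*√5)) + (48 - 53 - 43) = (-49 + 7*I*√5) - 48 = -97 + 7*I*√5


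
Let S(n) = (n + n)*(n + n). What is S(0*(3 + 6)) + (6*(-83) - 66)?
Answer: -564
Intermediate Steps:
S(n) = 4*n**2 (S(n) = (2*n)*(2*n) = 4*n**2)
S(0*(3 + 6)) + (6*(-83) - 66) = 4*(0*(3 + 6))**2 + (6*(-83) - 66) = 4*(0*9)**2 + (-498 - 66) = 4*0**2 - 564 = 4*0 - 564 = 0 - 564 = -564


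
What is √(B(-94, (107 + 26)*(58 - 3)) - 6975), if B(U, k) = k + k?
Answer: √7655 ≈ 87.493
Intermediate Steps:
B(U, k) = 2*k
√(B(-94, (107 + 26)*(58 - 3)) - 6975) = √(2*((107 + 26)*(58 - 3)) - 6975) = √(2*(133*55) - 6975) = √(2*7315 - 6975) = √(14630 - 6975) = √7655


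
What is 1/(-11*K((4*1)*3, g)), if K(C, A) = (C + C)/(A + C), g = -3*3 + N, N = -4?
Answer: 1/264 ≈ 0.0037879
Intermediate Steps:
g = -13 (g = -3*3 - 4 = -9 - 4 = -13)
K(C, A) = 2*C/(A + C) (K(C, A) = (2*C)/(A + C) = 2*C/(A + C))
1/(-11*K((4*1)*3, g)) = 1/(-22*(4*1)*3/(-13 + (4*1)*3)) = 1/(-22*4*3/(-13 + 4*3)) = 1/(-22*12/(-13 + 12)) = 1/(-22*12/(-1)) = 1/(-22*12*(-1)) = 1/(-11*(-24)) = 1/264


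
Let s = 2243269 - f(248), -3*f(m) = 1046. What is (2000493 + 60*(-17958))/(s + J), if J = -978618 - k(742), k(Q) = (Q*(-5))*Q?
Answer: 2769039/12053459 ≈ 0.22973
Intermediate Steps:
f(m) = -1046/3 (f(m) = -⅓*1046 = -1046/3)
k(Q) = -5*Q² (k(Q) = (-5*Q)*Q = -5*Q²)
s = 6730853/3 (s = 2243269 - 1*(-1046/3) = 2243269 + 1046/3 = 6730853/3 ≈ 2.2436e+6)
J = 1774202 (J = -978618 - (-5)*742² = -978618 - (-5)*550564 = -978618 - 1*(-2752820) = -978618 + 2752820 = 1774202)
(2000493 + 60*(-17958))/(s + J) = (2000493 + 60*(-17958))/(6730853/3 + 1774202) = (2000493 - 1077480)/(12053459/3) = 923013*(3/12053459) = 2769039/12053459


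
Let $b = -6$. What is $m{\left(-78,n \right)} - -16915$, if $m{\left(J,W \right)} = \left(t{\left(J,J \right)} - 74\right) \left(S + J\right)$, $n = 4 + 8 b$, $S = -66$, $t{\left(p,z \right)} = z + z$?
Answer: $50035$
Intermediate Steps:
$t{\left(p,z \right)} = 2 z$
$n = -44$ ($n = 4 + 8 \left(-6\right) = 4 - 48 = -44$)
$m{\left(J,W \right)} = \left(-74 + 2 J\right) \left(-66 + J\right)$ ($m{\left(J,W \right)} = \left(2 J - 74\right) \left(-66 + J\right) = \left(-74 + 2 J\right) \left(-66 + J\right)$)
$m{\left(-78,n \right)} - -16915 = \left(4884 - -16068 + 2 \left(-78\right)^{2}\right) - -16915 = \left(4884 + 16068 + 2 \cdot 6084\right) + 16915 = \left(4884 + 16068 + 12168\right) + 16915 = 33120 + 16915 = 50035$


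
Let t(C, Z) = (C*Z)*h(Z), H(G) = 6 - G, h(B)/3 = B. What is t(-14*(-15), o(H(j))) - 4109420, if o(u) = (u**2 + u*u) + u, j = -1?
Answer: 2836330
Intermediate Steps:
h(B) = 3*B
o(u) = u + 2*u**2 (o(u) = (u**2 + u**2) + u = 2*u**2 + u = u + 2*u**2)
t(C, Z) = 3*C*Z**2 (t(C, Z) = (C*Z)*(3*Z) = 3*C*Z**2)
t(-14*(-15), o(H(j))) - 4109420 = 3*(-14*(-15))*((6 - 1*(-1))*(1 + 2*(6 - 1*(-1))))**2 - 4109420 = 3*210*((6 + 1)*(1 + 2*(6 + 1)))**2 - 4109420 = 3*210*(7*(1 + 2*7))**2 - 4109420 = 3*210*(7*(1 + 14))**2 - 4109420 = 3*210*(7*15)**2 - 4109420 = 3*210*105**2 - 4109420 = 3*210*11025 - 4109420 = 6945750 - 4109420 = 2836330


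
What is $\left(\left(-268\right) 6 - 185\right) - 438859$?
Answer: $-440652$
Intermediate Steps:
$\left(\left(-268\right) 6 - 185\right) - 438859 = \left(-1608 - 185\right) - 438859 = -1793 - 438859 = -440652$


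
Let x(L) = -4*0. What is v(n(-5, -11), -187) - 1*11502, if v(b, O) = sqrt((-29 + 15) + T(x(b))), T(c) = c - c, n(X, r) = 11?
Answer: -11502 + I*sqrt(14) ≈ -11502.0 + 3.7417*I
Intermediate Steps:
x(L) = 0
T(c) = 0
v(b, O) = I*sqrt(14) (v(b, O) = sqrt((-29 + 15) + 0) = sqrt(-14 + 0) = sqrt(-14) = I*sqrt(14))
v(n(-5, -11), -187) - 1*11502 = I*sqrt(14) - 1*11502 = I*sqrt(14) - 11502 = -11502 + I*sqrt(14)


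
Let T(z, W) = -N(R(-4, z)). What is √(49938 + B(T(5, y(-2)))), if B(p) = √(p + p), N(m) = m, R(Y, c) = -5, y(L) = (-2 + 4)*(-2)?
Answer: √(49938 + √10) ≈ 223.48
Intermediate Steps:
y(L) = -4 (y(L) = 2*(-2) = -4)
T(z, W) = 5 (T(z, W) = -1*(-5) = 5)
B(p) = √2*√p (B(p) = √(2*p) = √2*√p)
√(49938 + B(T(5, y(-2)))) = √(49938 + √2*√5) = √(49938 + √10)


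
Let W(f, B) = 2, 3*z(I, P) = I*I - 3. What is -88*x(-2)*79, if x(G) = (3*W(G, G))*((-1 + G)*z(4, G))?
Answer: 542256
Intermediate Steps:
z(I, P) = -1 + I²/3 (z(I, P) = (I*I - 3)/3 = (I² - 3)/3 = (-3 + I²)/3 = -1 + I²/3)
x(G) = -26 + 26*G (x(G) = (3*2)*((-1 + G)*(-1 + (⅓)*4²)) = 6*((-1 + G)*(-1 + (⅓)*16)) = 6*((-1 + G)*(-1 + 16/3)) = 6*((-1 + G)*(13/3)) = 6*(-13/3 + 13*G/3) = -26 + 26*G)
-88*x(-2)*79 = -88*(-26 + 26*(-2))*79 = -88*(-26 - 52)*79 = -88*(-78)*79 = 6864*79 = 542256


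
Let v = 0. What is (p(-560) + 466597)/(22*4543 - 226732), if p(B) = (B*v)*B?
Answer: -466597/126786 ≈ -3.6802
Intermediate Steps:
p(B) = 0 (p(B) = (B*0)*B = 0*B = 0)
(p(-560) + 466597)/(22*4543 - 226732) = (0 + 466597)/(22*4543 - 226732) = 466597/(99946 - 226732) = 466597/(-126786) = 466597*(-1/126786) = -466597/126786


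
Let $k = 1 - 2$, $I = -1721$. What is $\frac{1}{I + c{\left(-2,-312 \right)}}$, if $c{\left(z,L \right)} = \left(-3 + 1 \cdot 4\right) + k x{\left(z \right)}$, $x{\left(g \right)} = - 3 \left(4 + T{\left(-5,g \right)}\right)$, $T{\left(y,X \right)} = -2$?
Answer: $- \frac{1}{1714} \approx -0.00058343$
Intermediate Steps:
$x{\left(g \right)} = -6$ ($x{\left(g \right)} = - 3 \left(4 - 2\right) = \left(-3\right) 2 = -6$)
$k = -1$
$c{\left(z,L \right)} = 7$ ($c{\left(z,L \right)} = \left(-3 + 1 \cdot 4\right) - -6 = \left(-3 + 4\right) + 6 = 1 + 6 = 7$)
$\frac{1}{I + c{\left(-2,-312 \right)}} = \frac{1}{-1721 + 7} = \frac{1}{-1714} = - \frac{1}{1714}$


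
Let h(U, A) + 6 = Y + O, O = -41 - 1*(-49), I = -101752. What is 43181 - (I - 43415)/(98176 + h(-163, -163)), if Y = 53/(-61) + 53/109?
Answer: 9396262329467/217594326 ≈ 43183.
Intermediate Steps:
Y = -2544/6649 (Y = 53*(-1/61) + 53*(1/109) = -53/61 + 53/109 = -2544/6649 ≈ -0.38261)
O = 8 (O = -41 + 49 = 8)
h(U, A) = 10754/6649 (h(U, A) = -6 + (-2544/6649 + 8) = -6 + 50648/6649 = 10754/6649)
43181 - (I - 43415)/(98176 + h(-163, -163)) = 43181 - (-101752 - 43415)/(98176 + 10754/6649) = 43181 - (-145167)/652782978/6649 = 43181 - (-145167)*6649/652782978 = 43181 - 1*(-321738461/217594326) = 43181 + 321738461/217594326 = 9396262329467/217594326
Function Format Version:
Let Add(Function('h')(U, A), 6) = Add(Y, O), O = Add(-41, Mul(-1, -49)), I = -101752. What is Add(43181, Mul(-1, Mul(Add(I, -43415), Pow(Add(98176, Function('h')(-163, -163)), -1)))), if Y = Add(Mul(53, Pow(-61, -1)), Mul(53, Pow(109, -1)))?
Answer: Rational(9396262329467, 217594326) ≈ 43183.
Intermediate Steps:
Y = Rational(-2544, 6649) (Y = Add(Mul(53, Rational(-1, 61)), Mul(53, Rational(1, 109))) = Add(Rational(-53, 61), Rational(53, 109)) = Rational(-2544, 6649) ≈ -0.38261)
O = 8 (O = Add(-41, 49) = 8)
Function('h')(U, A) = Rational(10754, 6649) (Function('h')(U, A) = Add(-6, Add(Rational(-2544, 6649), 8)) = Add(-6, Rational(50648, 6649)) = Rational(10754, 6649))
Add(43181, Mul(-1, Mul(Add(I, -43415), Pow(Add(98176, Function('h')(-163, -163)), -1)))) = Add(43181, Mul(-1, Mul(Add(-101752, -43415), Pow(Add(98176, Rational(10754, 6649)), -1)))) = Add(43181, Mul(-1, Mul(-145167, Pow(Rational(652782978, 6649), -1)))) = Add(43181, Mul(-1, Mul(-145167, Rational(6649, 652782978)))) = Add(43181, Mul(-1, Rational(-321738461, 217594326))) = Add(43181, Rational(321738461, 217594326)) = Rational(9396262329467, 217594326)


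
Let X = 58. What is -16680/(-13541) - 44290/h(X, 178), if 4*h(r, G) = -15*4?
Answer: 119996218/40623 ≈ 2953.9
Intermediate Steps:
h(r, G) = -15 (h(r, G) = (-15*4)/4 = (1/4)*(-60) = -15)
-16680/(-13541) - 44290/h(X, 178) = -16680/(-13541) - 44290/(-15) = -16680*(-1/13541) - 44290*(-1/15) = 16680/13541 + 8858/3 = 119996218/40623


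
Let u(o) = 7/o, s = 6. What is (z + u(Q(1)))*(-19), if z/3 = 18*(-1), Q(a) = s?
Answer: 6023/6 ≈ 1003.8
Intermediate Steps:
Q(a) = 6
z = -54 (z = 3*(18*(-1)) = 3*(-18) = -54)
(z + u(Q(1)))*(-19) = (-54 + 7/6)*(-19) = -317/6*(-19) = 6023/6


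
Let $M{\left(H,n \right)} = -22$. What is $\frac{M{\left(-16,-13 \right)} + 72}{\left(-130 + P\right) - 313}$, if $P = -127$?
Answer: $- \frac{5}{57} \approx -0.087719$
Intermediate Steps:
$\frac{M{\left(-16,-13 \right)} + 72}{\left(-130 + P\right) - 313} = \frac{-22 + 72}{\left(-130 - 127\right) - 313} = \frac{50}{-257 - 313} = \frac{50}{-570} = 50 \left(- \frac{1}{570}\right) = - \frac{5}{57}$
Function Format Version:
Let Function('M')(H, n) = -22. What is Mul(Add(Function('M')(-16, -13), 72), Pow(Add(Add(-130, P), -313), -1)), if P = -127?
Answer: Rational(-5, 57) ≈ -0.087719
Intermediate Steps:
Mul(Add(Function('M')(-16, -13), 72), Pow(Add(Add(-130, P), -313), -1)) = Mul(Add(-22, 72), Pow(Add(Add(-130, -127), -313), -1)) = Mul(50, Pow(Add(-257, -313), -1)) = Mul(50, Pow(-570, -1)) = Mul(50, Rational(-1, 570)) = Rational(-5, 57)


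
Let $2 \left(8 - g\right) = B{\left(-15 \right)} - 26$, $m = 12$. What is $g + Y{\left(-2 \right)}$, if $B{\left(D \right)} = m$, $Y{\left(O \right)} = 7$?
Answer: $22$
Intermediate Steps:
$B{\left(D \right)} = 12$
$g = 15$ ($g = 8 - \frac{12 - 26}{2} = 8 - -7 = 8 + 7 = 15$)
$g + Y{\left(-2 \right)} = 15 + 7 = 22$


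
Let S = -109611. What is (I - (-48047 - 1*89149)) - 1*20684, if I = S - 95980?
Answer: -89079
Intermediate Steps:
I = -205591 (I = -109611 - 95980 = -205591)
(I - (-48047 - 1*89149)) - 1*20684 = (-205591 - (-48047 - 1*89149)) - 1*20684 = (-205591 - (-48047 - 89149)) - 20684 = (-205591 - 1*(-137196)) - 20684 = (-205591 + 137196) - 20684 = -68395 - 20684 = -89079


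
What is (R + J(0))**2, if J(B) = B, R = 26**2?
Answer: 456976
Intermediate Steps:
R = 676
(R + J(0))**2 = (676 + 0)**2 = 676**2 = 456976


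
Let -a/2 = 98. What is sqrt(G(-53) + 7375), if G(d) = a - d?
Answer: 8*sqrt(113) ≈ 85.041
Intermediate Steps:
a = -196 (a = -2*98 = -196)
G(d) = -196 - d
sqrt(G(-53) + 7375) = sqrt((-196 - 1*(-53)) + 7375) = sqrt((-196 + 53) + 7375) = sqrt(-143 + 7375) = sqrt(7232) = 8*sqrt(113)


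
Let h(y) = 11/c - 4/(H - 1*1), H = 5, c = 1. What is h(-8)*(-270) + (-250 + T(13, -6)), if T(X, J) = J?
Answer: -2956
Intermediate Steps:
h(y) = 10 (h(y) = 11/1 - 4/(5 - 1*1) = 11*1 - 4/(5 - 1) = 11 - 4/4 = 11 - 4*¼ = 11 - 1 = 10)
h(-8)*(-270) + (-250 + T(13, -6)) = 10*(-270) + (-250 - 6) = -2700 - 256 = -2956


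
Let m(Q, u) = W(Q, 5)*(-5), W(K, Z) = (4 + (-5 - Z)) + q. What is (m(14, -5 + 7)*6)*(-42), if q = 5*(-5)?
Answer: -39060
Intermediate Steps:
q = -25
W(K, Z) = -26 - Z (W(K, Z) = (4 + (-5 - Z)) - 25 = (-1 - Z) - 25 = -26 - Z)
m(Q, u) = 155 (m(Q, u) = (-26 - 1*5)*(-5) = (-26 - 5)*(-5) = -31*(-5) = 155)
(m(14, -5 + 7)*6)*(-42) = (155*6)*(-42) = 930*(-42) = -39060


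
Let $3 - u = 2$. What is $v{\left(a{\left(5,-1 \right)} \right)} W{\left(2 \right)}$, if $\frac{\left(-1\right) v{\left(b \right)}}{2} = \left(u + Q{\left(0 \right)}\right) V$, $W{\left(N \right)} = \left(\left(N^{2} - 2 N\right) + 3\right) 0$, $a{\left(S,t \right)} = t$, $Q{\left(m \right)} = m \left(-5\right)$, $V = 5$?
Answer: $0$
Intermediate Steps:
$u = 1$ ($u = 3 - 2 = 1$)
$Q{\left(m \right)} = - 5 m$
$W{\left(N \right)} = 0$ ($W{\left(N \right)} = \left(3 + N^{2} - 2 N\right) 0 = 0$)
$v{\left(b \right)} = -10$ ($v{\left(b \right)} = - 2 \left(1 - 0\right) 5 = - 2 \left(1 + 0\right) 5 = - 2 \cdot 1 \cdot 5 = \left(-2\right) 5 = -10$)
$v{\left(a{\left(5,-1 \right)} \right)} W{\left(2 \right)} = \left(-10\right) 0 = 0$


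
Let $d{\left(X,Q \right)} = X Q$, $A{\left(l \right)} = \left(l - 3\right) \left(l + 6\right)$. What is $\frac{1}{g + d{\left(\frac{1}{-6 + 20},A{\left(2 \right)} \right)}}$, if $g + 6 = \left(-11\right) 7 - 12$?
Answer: $- \frac{7}{669} \approx -0.010463$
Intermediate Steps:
$A{\left(l \right)} = \left(-3 + l\right) \left(6 + l\right)$
$d{\left(X,Q \right)} = Q X$
$g = -95$ ($g = -6 - 89 = -95$)
$\frac{1}{g + d{\left(\frac{1}{-6 + 20},A{\left(2 \right)} \right)}} = \frac{1}{-95 + \frac{-18 + 2^{2} + 3 \cdot 2}{-6 + 20}} = \frac{1}{-95 + \frac{-18 + 4 + 6}{14}} = \frac{1}{-95 - \frac{4}{7}} = \frac{1}{- \frac{669}{7}} = - \frac{7}{669}$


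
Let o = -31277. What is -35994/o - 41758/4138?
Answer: -578560897/64712113 ≈ -8.9405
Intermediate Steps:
-35994/o - 41758/4138 = -35994/(-31277) - 41758/4138 = -35994*(-1/31277) - 41758*1/4138 = 35994/31277 - 20879/2069 = -578560897/64712113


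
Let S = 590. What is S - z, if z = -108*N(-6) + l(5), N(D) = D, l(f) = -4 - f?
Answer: -49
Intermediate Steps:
z = 639 (z = -108*(-6) + (-4 - 1*5) = 648 + (-4 - 5) = 648 - 9 = 639)
S - z = 590 - 1*639 = 590 - 639 = -49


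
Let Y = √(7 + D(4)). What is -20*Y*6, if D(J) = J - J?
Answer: -120*√7 ≈ -317.49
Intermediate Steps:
D(J) = 0
Y = √7 (Y = √(7 + 0) = √7 ≈ 2.6458)
-20*Y*6 = -20*√7*6 = -120*√7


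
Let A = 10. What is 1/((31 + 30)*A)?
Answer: 1/610 ≈ 0.0016393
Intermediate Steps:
1/((31 + 30)*A) = 1/((31 + 30)*10) = 1/(61*10) = 1/610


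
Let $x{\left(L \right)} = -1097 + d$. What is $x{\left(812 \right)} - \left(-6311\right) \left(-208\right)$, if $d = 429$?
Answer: $-1313356$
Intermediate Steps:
$x{\left(L \right)} = -668$ ($x{\left(L \right)} = -1097 + 429 = -668$)
$x{\left(812 \right)} - \left(-6311\right) \left(-208\right) = -668 - \left(-6311\right) \left(-208\right) = -668 - 1312688 = -1313356$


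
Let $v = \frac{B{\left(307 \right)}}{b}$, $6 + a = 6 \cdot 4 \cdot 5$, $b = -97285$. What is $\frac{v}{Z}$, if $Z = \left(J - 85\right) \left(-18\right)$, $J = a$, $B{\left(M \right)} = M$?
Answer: $\frac{307}{50782770} \approx 6.0454 \cdot 10^{-6}$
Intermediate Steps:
$a = 114$ ($a = -6 + 6 \cdot 4 \cdot 5 = -6 + 24 \cdot 5 = -6 + 120 = 114$)
$J = 114$
$v = - \frac{307}{97285}$ ($v = \frac{307}{-97285} = 307 \left(- \frac{1}{97285}\right) = - \frac{307}{97285} \approx -0.0031557$)
$Z = -522$ ($Z = \left(114 - 85\right) \left(-18\right) = 29 \left(-18\right) = -522$)
$\frac{v}{Z} = - \frac{307}{97285 \left(-522\right)} = \left(- \frac{307}{97285}\right) \left(- \frac{1}{522}\right) = \frac{307}{50782770}$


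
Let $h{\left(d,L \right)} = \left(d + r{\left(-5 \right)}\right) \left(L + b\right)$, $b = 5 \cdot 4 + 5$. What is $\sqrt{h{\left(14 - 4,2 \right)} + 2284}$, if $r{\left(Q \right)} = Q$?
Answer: $\sqrt{2419} \approx 49.183$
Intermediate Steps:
$b = 25$ ($b = 20 + 5 = 25$)
$h{\left(d,L \right)} = \left(-5 + d\right) \left(25 + L\right)$ ($h{\left(d,L \right)} = \left(d - 5\right) \left(L + 25\right) = \left(-5 + d\right) \left(25 + L\right)$)
$\sqrt{h{\left(14 - 4,2 \right)} + 2284} = \sqrt{\left(-125 - 10 + 25 \left(14 - 4\right) + 2 \left(14 - 4\right)\right) + 2284} = \sqrt{\left(-125 - 10 + 25 \cdot 10 + 2 \cdot 10\right) + 2284} = \sqrt{\left(-125 - 10 + 250 + 20\right) + 2284} = \sqrt{135 + 2284} = \sqrt{2419}$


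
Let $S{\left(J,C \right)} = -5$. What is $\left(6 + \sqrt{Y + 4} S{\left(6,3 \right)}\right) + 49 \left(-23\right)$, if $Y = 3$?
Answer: $-1121 - 5 \sqrt{7} \approx -1134.2$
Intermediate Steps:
$\left(6 + \sqrt{Y + 4} S{\left(6,3 \right)}\right) + 49 \left(-23\right) = \left(6 + \sqrt{3 + 4} \left(-5\right)\right) + 49 \left(-23\right) = \left(6 + \sqrt{7} \left(-5\right)\right) - 1127 = \left(6 - 5 \sqrt{7}\right) - 1127 = -1121 - 5 \sqrt{7}$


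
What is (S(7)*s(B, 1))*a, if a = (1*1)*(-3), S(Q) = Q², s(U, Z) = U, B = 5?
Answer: -735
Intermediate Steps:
a = -3 (a = 1*(-3) = -3)
(S(7)*s(B, 1))*a = (7²*5)*(-3) = (49*5)*(-3) = 245*(-3) = -735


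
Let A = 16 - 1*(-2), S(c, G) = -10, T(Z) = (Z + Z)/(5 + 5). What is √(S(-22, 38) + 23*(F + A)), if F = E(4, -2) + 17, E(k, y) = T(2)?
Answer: √20105/5 ≈ 28.358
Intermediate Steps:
T(Z) = Z/5 (T(Z) = (2*Z)/10 = (2*Z)*(⅒) = Z/5)
E(k, y) = ⅖ (E(k, y) = (⅕)*2 = ⅖)
F = 87/5 (F = ⅖ + 17 = 87/5 ≈ 17.400)
A = 18 (A = 16 + 2 = 18)
√(S(-22, 38) + 23*(F + A)) = √(-10 + 23*(87/5 + 18)) = √(-10 + 23*(177/5)) = √(-10 + 4071/5) = √(4021/5) = √20105/5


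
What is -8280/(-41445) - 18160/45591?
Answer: -2778872/13996437 ≈ -0.19854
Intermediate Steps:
-8280/(-41445) - 18160/45591 = -8280*(-1/41445) - 18160*1/45591 = 184/921 - 18160/45591 = -2778872/13996437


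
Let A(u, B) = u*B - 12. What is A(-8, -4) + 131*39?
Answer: 5129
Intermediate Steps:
A(u, B) = -12 + B*u (A(u, B) = B*u - 12 = -12 + B*u)
A(-8, -4) + 131*39 = (-12 - 4*(-8)) + 131*39 = (-12 + 32) + 5109 = 20 + 5109 = 5129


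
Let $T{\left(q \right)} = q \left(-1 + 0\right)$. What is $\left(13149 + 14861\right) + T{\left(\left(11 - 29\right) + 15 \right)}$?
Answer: $28013$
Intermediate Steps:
$T{\left(q \right)} = - q$ ($T{\left(q \right)} = q \left(-1\right) = - q$)
$\left(13149 + 14861\right) + T{\left(\left(11 - 29\right) + 15 \right)} = \left(13149 + 14861\right) - \left(\left(11 - 29\right) + 15\right) = 28010 - \left(-18 + 15\right) = 28010 - -3 = 28010 + 3 = 28013$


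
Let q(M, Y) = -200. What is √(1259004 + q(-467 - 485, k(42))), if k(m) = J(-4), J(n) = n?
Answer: 2*√314701 ≈ 1122.0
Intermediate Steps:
k(m) = -4
√(1259004 + q(-467 - 485, k(42))) = √(1259004 - 200) = √1258804 = 2*√314701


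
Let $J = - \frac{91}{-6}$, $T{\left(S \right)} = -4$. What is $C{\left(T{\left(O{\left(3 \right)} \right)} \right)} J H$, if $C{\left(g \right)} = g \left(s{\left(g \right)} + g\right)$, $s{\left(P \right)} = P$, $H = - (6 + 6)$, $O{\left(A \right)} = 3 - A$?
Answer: $-5824$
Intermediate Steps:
$H = -12$ ($H = \left(-1\right) 12 = -12$)
$J = \frac{91}{6}$ ($J = \left(-91\right) \left(- \frac{1}{6}\right) = \frac{91}{6} \approx 15.167$)
$C{\left(g \right)} = 2 g^{2}$ ($C{\left(g \right)} = g \left(g + g\right) = g 2 g = 2 g^{2}$)
$C{\left(T{\left(O{\left(3 \right)} \right)} \right)} J H = 2 \left(-4\right)^{2} \cdot \frac{91}{6} \left(-12\right) = 2 \cdot 16 \cdot \frac{91}{6} \left(-12\right) = 32 \cdot \frac{91}{6} \left(-12\right) = \frac{1456}{3} \left(-12\right) = -5824$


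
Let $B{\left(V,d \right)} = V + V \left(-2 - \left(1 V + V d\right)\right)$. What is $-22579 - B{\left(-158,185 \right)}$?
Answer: $4620567$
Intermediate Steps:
$B{\left(V,d \right)} = V + V \left(-2 - V - V d\right)$ ($B{\left(V,d \right)} = V + V \left(-2 - \left(V + V d\right)\right) = V + V \left(-2 - V - V d\right)$)
$-22579 - B{\left(-158,185 \right)} = -22579 - \left(-1\right) \left(-158\right) \left(1 - 158 - 29230\right) = -22579 - \left(-1\right) \left(-158\right) \left(-29387\right) = -22579 - -4643146 = -22579 + 4643146 = 4620567$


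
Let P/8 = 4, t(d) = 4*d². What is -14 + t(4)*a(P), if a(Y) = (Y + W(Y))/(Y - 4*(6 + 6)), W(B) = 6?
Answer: -166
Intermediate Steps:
P = 32 (P = 8*4 = 32)
a(Y) = (6 + Y)/(-48 + Y) (a(Y) = (Y + 6)/(Y - 4*(6 + 6)) = (6 + Y)/(Y - 4*12) = (6 + Y)/(Y - 48) = (6 + Y)/(-48 + Y))
-14 + t(4)*a(P) = -14 + (4*4²)*((6 + 32)/(-48 + 32)) = -14 + (4*16)*(38/(-16)) = -14 + 64*(-1/16*38) = -14 + 64*(-19/8) = -14 - 152 = -166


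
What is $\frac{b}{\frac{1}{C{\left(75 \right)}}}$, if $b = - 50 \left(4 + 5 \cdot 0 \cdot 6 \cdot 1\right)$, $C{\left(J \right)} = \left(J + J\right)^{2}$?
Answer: $-4500000$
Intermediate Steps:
$C{\left(J \right)} = 4 J^{2}$ ($C{\left(J \right)} = \left(2 J\right)^{2} = 4 J^{2}$)
$b = -200$ ($b = - 50 \left(4 + 0 \cdot 6 \cdot 1\right) = - 50 \left(4 + 0 \cdot 1\right) = - 50 \left(4 + 0\right) = \left(-50\right) 4 = -200$)
$\frac{b}{\frac{1}{C{\left(75 \right)}}} = - \frac{200}{\frac{1}{4 \cdot 75^{2}}} = - \frac{200}{\frac{1}{4 \cdot 5625}} = - \frac{200}{\frac{1}{22500}} = - 200 \frac{1}{\frac{1}{22500}} = \left(-200\right) 22500 = -4500000$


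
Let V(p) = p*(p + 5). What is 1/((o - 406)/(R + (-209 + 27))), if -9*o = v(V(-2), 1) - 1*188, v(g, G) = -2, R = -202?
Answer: 432/433 ≈ 0.99769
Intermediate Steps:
V(p) = p*(5 + p)
o = 190/9 (o = -(-2 - 1*188)/9 = -(-2 - 188)/9 = -⅑*(-190) = 190/9 ≈ 21.111)
1/((o - 406)/(R + (-209 + 27))) = 1/((190/9 - 406)/(-202 + (-209 + 27))) = 1/(-3464/9/(-202 - 182)) = 1/(-3464/9/(-384)) = 1/(-1/384*(-3464/9)) = 1/(433/432) = 432/433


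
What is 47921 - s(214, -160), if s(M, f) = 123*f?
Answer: 67601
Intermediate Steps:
47921 - s(214, -160) = 47921 - 123*(-160) = 47921 - 1*(-19680) = 47921 + 19680 = 67601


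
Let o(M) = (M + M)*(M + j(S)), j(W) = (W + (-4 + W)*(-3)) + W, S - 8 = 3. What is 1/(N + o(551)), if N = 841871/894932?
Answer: 894932/544391557199 ≈ 1.6439e-6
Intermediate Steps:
S = 11 (S = 8 + 3 = 11)
j(W) = 12 - W (j(W) = (W + (12 - 3*W)) + W = (12 - 2*W) + W = 12 - W)
o(M) = 2*M*(1 + M) (o(M) = (M + M)*(M + (12 - 1*11)) = (2*M)*(M + (12 - 11)) = (2*M)*(M + 1) = (2*M)*(1 + M) = 2*M*(1 + M))
N = 841871/894932 (N = 841871*(1/894932) = 841871/894932 ≈ 0.94071)
1/(N + o(551)) = 1/(841871/894932 + 2*551*(1 + 551)) = 1/(841871/894932 + 2*551*552) = 1/(841871/894932 + 608304) = 1/(544391557199/894932) = 894932/544391557199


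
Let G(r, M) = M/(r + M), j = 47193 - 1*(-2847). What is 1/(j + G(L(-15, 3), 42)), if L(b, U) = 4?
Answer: 23/1150941 ≈ 1.9984e-5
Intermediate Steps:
j = 50040 (j = 47193 + 2847 = 50040)
G(r, M) = M/(M + r)
1/(j + G(L(-15, 3), 42)) = 1/(50040 + 42/(42 + 4)) = 1/(50040 + 42/46) = 1/(50040 + 42*(1/46)) = 1/(50040 + 21/23) = 1/(1150941/23) = 23/1150941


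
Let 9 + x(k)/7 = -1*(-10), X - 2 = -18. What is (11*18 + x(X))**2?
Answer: 42025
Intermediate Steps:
X = -16 (X = 2 - 18 = -16)
x(k) = 7 (x(k) = -63 + 7*(-1*(-10)) = -63 + 7*10 = -63 + 70 = 7)
(11*18 + x(X))**2 = (11*18 + 7)**2 = (198 + 7)**2 = 205**2 = 42025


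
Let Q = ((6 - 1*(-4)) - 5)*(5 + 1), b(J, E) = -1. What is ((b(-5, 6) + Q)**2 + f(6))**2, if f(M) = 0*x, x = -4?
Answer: 707281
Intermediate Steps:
Q = 30 (Q = ((6 + 4) - 5)*6 = (10 - 5)*6 = 5*6 = 30)
f(M) = 0 (f(M) = 0*(-4) = 0)
((b(-5, 6) + Q)**2 + f(6))**2 = ((-1 + 30)**2 + 0)**2 = (29**2 + 0)**2 = (841 + 0)**2 = 841**2 = 707281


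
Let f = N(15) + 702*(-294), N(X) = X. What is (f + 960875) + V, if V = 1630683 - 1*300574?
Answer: 2084611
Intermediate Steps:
V = 1330109 (V = 1630683 - 300574 = 1330109)
f = -206373 (f = 15 + 702*(-294) = 15 - 206388 = -206373)
(f + 960875) + V = (-206373 + 960875) + 1330109 = 754502 + 1330109 = 2084611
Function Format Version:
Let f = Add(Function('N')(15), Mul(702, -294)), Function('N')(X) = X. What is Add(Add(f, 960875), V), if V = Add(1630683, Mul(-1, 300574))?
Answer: 2084611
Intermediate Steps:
V = 1330109 (V = Add(1630683, -300574) = 1330109)
f = -206373 (f = Add(15, Mul(702, -294)) = Add(15, -206388) = -206373)
Add(Add(f, 960875), V) = Add(Add(-206373, 960875), 1330109) = Add(754502, 1330109) = 2084611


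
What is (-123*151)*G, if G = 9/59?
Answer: -167157/59 ≈ -2833.2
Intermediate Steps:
G = 9/59 (G = 9*(1/59) = 9/59 ≈ 0.15254)
(-123*151)*G = -123*151*(9/59) = -18573*9/59 = -167157/59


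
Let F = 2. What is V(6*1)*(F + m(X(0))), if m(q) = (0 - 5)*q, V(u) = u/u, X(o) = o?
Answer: 2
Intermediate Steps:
V(u) = 1
m(q) = -5*q
V(6*1)*(F + m(X(0))) = 1*(2 - 5*0) = 1*(2 + 0) = 1*2 = 2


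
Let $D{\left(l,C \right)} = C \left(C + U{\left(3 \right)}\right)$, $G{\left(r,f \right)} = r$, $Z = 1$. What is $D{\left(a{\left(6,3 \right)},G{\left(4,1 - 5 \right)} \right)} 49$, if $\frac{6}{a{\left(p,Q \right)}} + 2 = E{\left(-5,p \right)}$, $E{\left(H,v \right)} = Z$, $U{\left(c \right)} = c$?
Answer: $1372$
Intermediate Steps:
$E{\left(H,v \right)} = 1$
$a{\left(p,Q \right)} = -6$ ($a{\left(p,Q \right)} = \frac{6}{-2 + 1} = \frac{6}{-1} = 6 \left(-1\right) = -6$)
$D{\left(l,C \right)} = C \left(3 + C\right)$ ($D{\left(l,C \right)} = C \left(C + 3\right) = C \left(3 + C\right)$)
$D{\left(a{\left(6,3 \right)},G{\left(4,1 - 5 \right)} \right)} 49 = 4 \left(3 + 4\right) 49 = 4 \cdot 7 \cdot 49 = 28 \cdot 49 = 1372$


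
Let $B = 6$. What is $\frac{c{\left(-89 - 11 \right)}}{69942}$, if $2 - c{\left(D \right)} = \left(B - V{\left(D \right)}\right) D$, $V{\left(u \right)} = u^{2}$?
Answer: $- \frac{499699}{34971} \approx -14.289$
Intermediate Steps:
$c{\left(D \right)} = 2 - D \left(6 - D^{2}\right)$ ($c{\left(D \right)} = 2 - \left(6 - D^{2}\right) D = 2 - D \left(6 - D^{2}\right)$)
$\frac{c{\left(-89 - 11 \right)}}{69942} = \frac{2 + \left(-89 - 11\right)^{3} - 6 \left(-89 - 11\right)}{69942} = \left(2 + \left(-89 - 11\right)^{3} - 6 \left(-89 - 11\right)\right) \frac{1}{69942} = \left(2 + \left(-100\right)^{3} - -600\right) \frac{1}{69942} = \left(2 - 1000000 + 600\right) \frac{1}{69942} = \left(-999398\right) \frac{1}{69942} = - \frac{499699}{34971}$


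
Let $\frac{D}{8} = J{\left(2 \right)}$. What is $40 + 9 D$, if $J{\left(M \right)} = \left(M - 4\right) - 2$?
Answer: $-248$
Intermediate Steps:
$J{\left(M \right)} = -6 + M$ ($J{\left(M \right)} = \left(-4 + M\right) - 2 = -6 + M$)
$D = -32$ ($D = 8 \left(-6 + 2\right) = 8 \left(-4\right) = -32$)
$40 + 9 D = 40 + 9 \left(-32\right) = 40 - 288 = -248$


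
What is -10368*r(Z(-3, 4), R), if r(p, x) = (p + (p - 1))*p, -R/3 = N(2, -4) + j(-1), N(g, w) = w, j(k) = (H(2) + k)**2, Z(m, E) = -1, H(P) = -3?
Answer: -31104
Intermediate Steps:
j(k) = (-3 + k)**2
R = -36 (R = -3*(-4 + (-3 - 1)**2) = -3*(-4 + (-4)**2) = -3*(-4 + 16) = -3*12 = -36)
r(p, x) = p*(-1 + 2*p) (r(p, x) = (p + (-1 + p))*p = (-1 + 2*p)*p = p*(-1 + 2*p))
-10368*r(Z(-3, 4), R) = -(-10368)*(-1 + 2*(-1)) = -(-10368)*(-1 - 2) = -(-10368)*(-3) = -10368*3 = -31104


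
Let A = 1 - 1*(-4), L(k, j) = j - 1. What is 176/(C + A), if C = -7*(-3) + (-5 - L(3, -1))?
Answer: 176/23 ≈ 7.6522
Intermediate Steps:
L(k, j) = -1 + j
A = 5 (A = 1 + 4 = 5)
C = 18 (C = -7*(-3) + (-5 - (-1 - 1)) = 21 + (-5 - 1*(-2)) = 21 + (-5 + 2) = 21 - 3 = 18)
176/(C + A) = 176/(18 + 5) = 176/23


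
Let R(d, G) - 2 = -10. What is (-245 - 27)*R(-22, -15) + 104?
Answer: 2280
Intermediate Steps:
R(d, G) = -8 (R(d, G) = 2 - 10 = -8)
(-245 - 27)*R(-22, -15) + 104 = (-245 - 27)*(-8) + 104 = -272*(-8) + 104 = 2176 + 104 = 2280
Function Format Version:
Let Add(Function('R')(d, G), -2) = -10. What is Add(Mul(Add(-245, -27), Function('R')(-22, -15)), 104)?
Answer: 2280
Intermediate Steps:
Function('R')(d, G) = -8 (Function('R')(d, G) = Add(2, -10) = -8)
Add(Mul(Add(-245, -27), Function('R')(-22, -15)), 104) = Add(Mul(Add(-245, -27), -8), 104) = Add(Mul(-272, -8), 104) = Add(2176, 104) = 2280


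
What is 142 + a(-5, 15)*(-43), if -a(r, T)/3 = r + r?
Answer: -1148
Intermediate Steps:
a(r, T) = -6*r (a(r, T) = -3*(r + r) = -6*r)
142 + a(-5, 15)*(-43) = 142 - 6*(-5)*(-43) = 142 + 30*(-43) = 142 - 1290 = -1148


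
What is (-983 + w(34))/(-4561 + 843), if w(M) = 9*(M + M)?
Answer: 371/3718 ≈ 0.099785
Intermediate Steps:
w(M) = 18*M (w(M) = 9*(2*M) = 18*M)
(-983 + w(34))/(-4561 + 843) = (-983 + 18*34)/(-4561 + 843) = (-983 + 612)/(-3718) = -371*(-1/3718) = 371/3718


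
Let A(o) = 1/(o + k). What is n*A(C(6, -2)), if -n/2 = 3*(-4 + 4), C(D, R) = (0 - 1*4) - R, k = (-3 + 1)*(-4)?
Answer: 0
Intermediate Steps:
k = 8 (k = -2*(-4) = 8)
C(D, R) = -4 - R (C(D, R) = (0 - 4) - R = -4 - R)
n = 0 (n = -6*(-4 + 4) = -6*0 = -2*0 = 0)
A(o) = 1/(8 + o) (A(o) = 1/(o + 8) = 1/(8 + o))
n*A(C(6, -2)) = 0/(8 + (-4 - 1*(-2))) = 0/(8 + (-4 + 2)) = 0/(8 - 2) = 0/6 = 0*(1/6) = 0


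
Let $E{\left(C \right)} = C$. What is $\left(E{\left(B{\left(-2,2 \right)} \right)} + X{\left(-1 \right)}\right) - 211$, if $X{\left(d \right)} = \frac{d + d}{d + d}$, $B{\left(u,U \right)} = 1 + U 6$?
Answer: $-197$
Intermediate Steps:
$B{\left(u,U \right)} = 1 + 6 U$
$X{\left(d \right)} = 1$ ($X{\left(d \right)} = \frac{2 d}{2 d} = 2 d \frac{1}{2 d} = 1$)
$\left(E{\left(B{\left(-2,2 \right)} \right)} + X{\left(-1 \right)}\right) - 211 = \left(\left(1 + 6 \cdot 2\right) + 1\right) - 211 = \left(\left(1 + 12\right) + 1\right) - 211 = \left(13 + 1\right) - 211 = 14 - 211 = -197$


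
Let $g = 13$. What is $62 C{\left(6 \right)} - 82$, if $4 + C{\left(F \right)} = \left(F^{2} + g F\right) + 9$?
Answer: $7296$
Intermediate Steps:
$C{\left(F \right)} = 5 + F^{2} + 13 F$ ($C{\left(F \right)} = -4 + \left(\left(F^{2} + 13 F\right) + 9\right) = -4 + \left(9 + F^{2} + 13 F\right) = 5 + F^{2} + 13 F$)
$62 C{\left(6 \right)} - 82 = 62 \left(5 + 6^{2} + 13 \cdot 6\right) - 82 = 62 \left(5 + 36 + 78\right) - 82 = 62 \cdot 119 - 82 = 7378 - 82 = 7296$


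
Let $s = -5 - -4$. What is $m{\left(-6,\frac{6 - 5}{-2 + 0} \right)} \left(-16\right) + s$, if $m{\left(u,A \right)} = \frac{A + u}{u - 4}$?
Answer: $- \frac{57}{5} \approx -11.4$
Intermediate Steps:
$s = -1$ ($s = -5 + 4 = -1$)
$m{\left(u,A \right)} = \frac{A + u}{-4 + u}$
$m{\left(-6,\frac{6 - 5}{-2 + 0} \right)} \left(-16\right) + s = \frac{\frac{6 - 5}{-2 + 0} - 6}{-4 - 6} \left(-16\right) - 1 = \frac{1 \frac{1}{-2} - 6}{-10} \left(-16\right) - 1 = - \frac{1 \left(- \frac{1}{2}\right) - 6}{10} \left(-16\right) - 1 = - \frac{- \frac{1}{2} - 6}{10} \left(-16\right) - 1 = \left(- \frac{1}{10}\right) \left(- \frac{13}{2}\right) \left(-16\right) - 1 = \frac{13}{20} \left(-16\right) - 1 = - \frac{52}{5} - 1 = - \frac{57}{5}$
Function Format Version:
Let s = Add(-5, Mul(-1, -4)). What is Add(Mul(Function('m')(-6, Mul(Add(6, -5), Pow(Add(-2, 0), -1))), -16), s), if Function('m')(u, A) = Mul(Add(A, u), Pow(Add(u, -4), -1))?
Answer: Rational(-57, 5) ≈ -11.400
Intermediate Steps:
s = -1 (s = Add(-5, 4) = -1)
Function('m')(u, A) = Mul(Pow(Add(-4, u), -1), Add(A, u)) (Function('m')(u, A) = Mul(Add(A, u), Pow(Add(-4, u), -1)) = Mul(Pow(Add(-4, u), -1), Add(A, u)))
Add(Mul(Function('m')(-6, Mul(Add(6, -5), Pow(Add(-2, 0), -1))), -16), s) = Add(Mul(Mul(Pow(Add(-4, -6), -1), Add(Mul(Add(6, -5), Pow(Add(-2, 0), -1)), -6)), -16), -1) = Add(Mul(Mul(Pow(-10, -1), Add(Mul(1, Pow(-2, -1)), -6)), -16), -1) = Add(Mul(Mul(Rational(-1, 10), Add(Mul(1, Rational(-1, 2)), -6)), -16), -1) = Add(Mul(Mul(Rational(-1, 10), Add(Rational(-1, 2), -6)), -16), -1) = Add(Mul(Mul(Rational(-1, 10), Rational(-13, 2)), -16), -1) = Add(Mul(Rational(13, 20), -16), -1) = Add(Rational(-52, 5), -1) = Rational(-57, 5)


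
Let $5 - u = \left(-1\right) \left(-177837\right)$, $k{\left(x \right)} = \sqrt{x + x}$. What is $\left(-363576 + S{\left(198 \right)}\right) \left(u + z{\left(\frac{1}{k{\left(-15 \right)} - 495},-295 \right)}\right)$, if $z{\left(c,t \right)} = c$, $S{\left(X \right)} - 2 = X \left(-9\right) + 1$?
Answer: $\frac{1061444477908035}{16337} + \frac{24357 i \sqrt{30}}{16337} \approx 6.4972 \cdot 10^{10} + 8.166 i$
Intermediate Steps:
$k{\left(x \right)} = \sqrt{2} \sqrt{x}$ ($k{\left(x \right)} = \sqrt{2 x} = \sqrt{2} \sqrt{x}$)
$S{\left(X \right)} = 3 - 9 X$ ($S{\left(X \right)} = 2 + \left(X \left(-9\right) + 1\right) = 2 - \left(-1 + 9 X\right) = 3 - 9 X$)
$u = -177832$ ($u = 5 - \left(-1\right) \left(-177837\right) = 5 - 177837 = -177832$)
$\left(-363576 + S{\left(198 \right)}\right) \left(u + z{\left(\frac{1}{k{\left(-15 \right)} - 495},-295 \right)}\right) = \left(-363576 + \left(3 - 1782\right)\right) \left(-177832 + \frac{1}{\sqrt{2} \sqrt{-15} - 495}\right) = \left(-363576 + \left(3 - 1782\right)\right) \left(-177832 + \frac{1}{\sqrt{2} i \sqrt{15} - 495}\right) = \left(-363576 - 1779\right) \left(-177832 + \frac{1}{i \sqrt{30} - 495}\right) = - 365355 \left(-177832 + \frac{1}{-495 + i \sqrt{30}}\right) = 64971810360 - \frac{365355}{-495 + i \sqrt{30}}$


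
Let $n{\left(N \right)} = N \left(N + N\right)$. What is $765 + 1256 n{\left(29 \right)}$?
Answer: $2113357$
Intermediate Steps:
$n{\left(N \right)} = 2 N^{2}$ ($n{\left(N \right)} = N 2 N = 2 N^{2}$)
$765 + 1256 n{\left(29 \right)} = 765 + 1256 \cdot 2 \cdot 29^{2} = 765 + 1256 \cdot 2 \cdot 841 = 765 + 1256 \cdot 1682 = 765 + 2112592 = 2113357$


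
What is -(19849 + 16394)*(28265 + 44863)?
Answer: -2650378104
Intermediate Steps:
-(19849 + 16394)*(28265 + 44863) = -36243*73128 = -1*2650378104 = -2650378104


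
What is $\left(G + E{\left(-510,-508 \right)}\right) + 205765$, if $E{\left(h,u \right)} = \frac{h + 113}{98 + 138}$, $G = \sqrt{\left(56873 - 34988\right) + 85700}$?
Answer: $\frac{48560143}{236} + \sqrt{107585} \approx 2.0609 \cdot 10^{5}$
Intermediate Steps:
$G = \sqrt{107585}$ ($G = \sqrt{\left(56873 - 34988\right) + 85700} = \sqrt{21885 + 85700} = \sqrt{107585} \approx 328.0$)
$E{\left(h,u \right)} = \frac{113}{236} + \frac{h}{236}$ ($E{\left(h,u \right)} = \frac{113 + h}{236} = \left(113 + h\right) \frac{1}{236} = \frac{113}{236} + \frac{h}{236}$)
$\left(G + E{\left(-510,-508 \right)}\right) + 205765 = \left(\sqrt{107585} + \left(\frac{113}{236} + \frac{1}{236} \left(-510\right)\right)\right) + 205765 = \left(\sqrt{107585} + \left(\frac{113}{236} - \frac{255}{118}\right)\right) + 205765 = \left(\sqrt{107585} - \frac{397}{236}\right) + 205765 = \left(- \frac{397}{236} + \sqrt{107585}\right) + 205765 = \frac{48560143}{236} + \sqrt{107585}$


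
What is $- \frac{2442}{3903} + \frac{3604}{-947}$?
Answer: $- \frac{5459662}{1232047} \approx -4.4314$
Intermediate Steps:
$- \frac{2442}{3903} + \frac{3604}{-947} = \left(-2442\right) \frac{1}{3903} + 3604 \left(- \frac{1}{947}\right) = - \frac{814}{1301} - \frac{3604}{947} = - \frac{5459662}{1232047}$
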